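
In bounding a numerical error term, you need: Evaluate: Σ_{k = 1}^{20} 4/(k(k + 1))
Partial fractions: 4/(k(k+1)) = 4/k - 4/(k+1)
Telescoping sum: 4(1-1/21) = 4·20/21

Answer: 80/21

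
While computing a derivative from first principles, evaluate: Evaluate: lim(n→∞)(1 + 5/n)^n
This is the definition of e^5: lim(1 + 5/n)^n = e^5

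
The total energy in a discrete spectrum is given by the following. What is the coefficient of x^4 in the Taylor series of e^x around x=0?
Taylor series of e^x = Σ x^n/n!
Coefficient of x^4 = 1/4! = 1/24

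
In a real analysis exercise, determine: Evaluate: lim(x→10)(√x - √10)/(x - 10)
Multiply by conjugate (√x+√10)/(√x+√10):
=(x - 10)/((x - 10)(√x+√10))=1/(√x+√10)
As x → 10: 1/(2√10)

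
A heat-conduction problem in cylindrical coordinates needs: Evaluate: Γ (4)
Γ(n) = (n-1)! for positive integers
Γ(4) = 3! = 6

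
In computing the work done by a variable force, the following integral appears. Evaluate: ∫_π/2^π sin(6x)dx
Antiderivative: -cos(6x)/6
Evaluate at bounds: [-cos(6·π)/6] - [-cos(6·π/2)/6]
=(-(1)+(-1))/6=-1/3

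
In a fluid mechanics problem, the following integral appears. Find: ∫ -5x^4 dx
Using power rule: ∫ -5x^4 dx=-5/5 x^5 + C=-x^5 + C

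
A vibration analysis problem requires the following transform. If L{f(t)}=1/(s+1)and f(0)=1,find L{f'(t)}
L{f'(t)} = s·F(s) - f(0) = s/(s + 1) - 1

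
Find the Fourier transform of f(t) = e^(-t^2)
The Fourier transform of a Gaussian e^(-t^2) is sqrt(pi) * e^(-omega^2/4).
With a = 1: F(omega) = sqrt(pi) * e^(-omega^2/4)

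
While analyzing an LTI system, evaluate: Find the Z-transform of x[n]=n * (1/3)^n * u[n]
Using the property Z{n * a^n * u[n]} = az/(z-a)^2
With a = 1/3: X(z) = (1/3)z/(z - 1/3)^2, |z| > 1/3

Answer: (1/3)z/(z - 1/3)^2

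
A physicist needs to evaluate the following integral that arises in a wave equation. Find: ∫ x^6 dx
Using power rule: ∫ x^6 dx=1/7 x^7+C=(1/7)x^7+C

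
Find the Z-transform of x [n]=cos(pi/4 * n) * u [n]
Z{cos(w0*n)*u[n]} = z(z - cos(w0))/(z^2 - 2z*cos(w0) + 1)
With w0 = pi/4: X(z) = z(z - cos(pi/4))/(z^2 - 2z*cos(pi/4) + 1)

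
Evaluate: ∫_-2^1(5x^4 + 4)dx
Step 1: Find antiderivative F(x)=x^5 + 4x
Step 2: F(1) - F(-2)=5 - (-40)=45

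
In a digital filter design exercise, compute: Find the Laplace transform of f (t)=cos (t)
L{cos(wt)} = s/(s² + w²)
L{cos(t)} = s/(s² + 1)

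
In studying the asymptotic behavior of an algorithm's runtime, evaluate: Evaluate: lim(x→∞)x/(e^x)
Apply L'Hôpital 1 times (∞/∞ each time):
Eventually get 1!/(e^x) → 0

Answer: 0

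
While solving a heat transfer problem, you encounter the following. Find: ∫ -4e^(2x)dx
Since d/dx[e^(2x)]=2e^(2x), we get -2 e^(2x)+C

Answer: -2e^(2x)+C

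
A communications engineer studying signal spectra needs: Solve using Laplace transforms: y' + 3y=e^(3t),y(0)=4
Take L: sY - 4+3Y = 1/(s-3)
Y(s+3) = 1/(s-3)+4
Y = 1/((s-3)(s+3))+4/(s+3)
Partial fractions: 1/((s-3)(s+3)) = (1/6)/(s-3) - (1/6)/(s+3)
So Y = (1/6)/(s-3)+(23/6)/(s+3)
Inverse Laplace transform (L^(-1){1/(s-3)} = e^(3t), L^(-1){1/(s+3)} = e^(-3t)):

Answer: y(t) = (1/6)·e^(3t)+(23/6)·e^(-3t)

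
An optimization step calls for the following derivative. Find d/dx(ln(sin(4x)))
Chain rule: d/dx[ln(u)]=u'/u where u=sin(4x)
u'=4cos(4x)

Answer: (4cos(4x))/(sin(4x))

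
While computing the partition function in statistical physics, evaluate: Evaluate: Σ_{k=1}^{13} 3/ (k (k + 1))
Partial fractions: 3/(k(k + 1))=3/k - 3/(k + 1)
Telescoping sum: 3(1 - 1/14)=3·13/14

Answer: 39/14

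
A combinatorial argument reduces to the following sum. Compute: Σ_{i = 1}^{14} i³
Using formula: Σ i^3 = [n(n+1)/2]² = [14·15/2]² = 11025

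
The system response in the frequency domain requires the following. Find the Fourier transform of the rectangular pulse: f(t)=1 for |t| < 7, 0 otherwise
F(omega) = integral from -7 to 7 of e^(-j * omega * t) dt
= 2 * sin(7 * omega)/omega = 14 * sinc(7 * omega/pi)

Answer: 2 * sin(7 * omega)/omega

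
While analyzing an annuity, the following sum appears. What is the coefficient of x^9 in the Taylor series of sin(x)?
sin(x)=Σ (-1)^k x^(2k+1)/(2k+1)!
For x^9: (-1)^4/9!=1/362880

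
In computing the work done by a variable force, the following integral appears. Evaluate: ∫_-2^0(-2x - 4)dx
Step 1: Find antiderivative F(x) = -x^2 - 4x
Step 2: F(0) - F(-2) = 0 - (4) = -4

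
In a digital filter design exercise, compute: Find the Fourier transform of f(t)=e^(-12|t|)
Using the standard pair: F{e^(-a|t|)}=2a/(a^2 + omega^2)
With a=12: F(omega)=24/(144 + omega^2)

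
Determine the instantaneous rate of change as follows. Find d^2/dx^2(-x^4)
Apply power rule 2 times:
d^1: -4x^3
d^2: -12x^2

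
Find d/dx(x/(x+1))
Quotient rule: (f/g)' = (f'g - fg')/g²
f = x, f' = 1
g = x + 1, g' = 1

Answer: (1·(x + 1) - x)/(x + 1)²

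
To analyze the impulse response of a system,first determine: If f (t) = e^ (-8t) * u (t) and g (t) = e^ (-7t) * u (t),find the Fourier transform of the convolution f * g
By the convolution theorem: F{f * g} = F(omega) * G(omega)
F(omega) = 1/(8 + j * omega), G(omega) = 1/(7 + j * omega)
F{f * g} = 1/((8 + j * omega)(7 + j * omega))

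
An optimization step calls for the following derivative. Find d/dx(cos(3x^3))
Chain rule: d/dx[cos(u)] = -sin(u)·u' where u = 3x^3
u' = 9x^2

Answer: -9x^2·sin(3x^3)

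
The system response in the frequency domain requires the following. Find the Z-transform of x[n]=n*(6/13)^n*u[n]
Using the property Z{n * a^n * u[n]} = az/(z-a)^2
With a = 6/13: X(z) = (6/13)z/(z - 6/13)^2, |z| > 6/13

Answer: (6/13)z/(z - 6/13)^2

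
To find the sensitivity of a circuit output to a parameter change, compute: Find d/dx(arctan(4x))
d/dx[arctan(u)]=u'/(1 + u²), u=4x, u'=4

Answer: 4/(1 + 16x²)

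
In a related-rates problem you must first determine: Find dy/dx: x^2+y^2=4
Differentiate: 2x+2y·(dy/dx) = 0
dy/dx = -2x/(2y)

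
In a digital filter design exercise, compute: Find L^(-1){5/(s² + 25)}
L^(-1){w/(s² + w²)}=sin(wt)
Here w=5

Answer: sin(5t)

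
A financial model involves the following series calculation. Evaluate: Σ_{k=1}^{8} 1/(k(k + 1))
Partial fractions: 1/(k(k+1))=1/k - 1/(k+1)
Telescoping sum: 1(1-1/9)=1·8/9

Answer: 8/9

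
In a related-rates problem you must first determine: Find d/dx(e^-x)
Chain rule: d/dx[e^u]=e^u · u' where u=-x
u'=-1

Answer: -1·e^-x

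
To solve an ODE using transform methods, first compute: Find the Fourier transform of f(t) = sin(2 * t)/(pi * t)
sin(W * t)/(pi * t)=(W/pi) * sinc(W * t/pi) is the impulse response of the ideal low-pass filter with cutoff W (here W=2).
Its Fourier transform is a rectangular function:
F(omega)=1 for |omega| < 2, 0 otherwise

Answer: rect(omega/4) [i.e., 1 for |omega| < 2, 0 otherwise]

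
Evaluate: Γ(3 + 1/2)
Γ(n+1/2) = (2n)!√π/(4^n·n!)
= 720√π/(64·6) = (15/8)·√π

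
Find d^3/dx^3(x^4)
Apply power rule 3 times:
d^1: 4x^3
d^2: 12x^2
d^3: 24x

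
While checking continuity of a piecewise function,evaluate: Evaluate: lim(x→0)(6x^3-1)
Polynomial is continuous, so substitute x = 0:
6·0^3-1 = -1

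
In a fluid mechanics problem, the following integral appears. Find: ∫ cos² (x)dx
Using identity cos²(u) = (1+cos(2u))/2:
∫ (1+cos(2x))/2 dx = x/2+sin(2x)/4+C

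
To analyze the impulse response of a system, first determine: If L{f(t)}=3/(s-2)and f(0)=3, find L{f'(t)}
L{f'(t)} = s·F(s) - f(0) = 3s/(s-2)-3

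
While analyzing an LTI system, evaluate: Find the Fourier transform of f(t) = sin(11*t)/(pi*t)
sin(W*t)/(pi*t)=(W/pi)*sinc(W*t/pi) is the impulse response of the ideal low-pass filter with cutoff W (here W=11).
Its Fourier transform is a rectangular function:
F(omega)=1 for |omega| < 11, 0 otherwise

Answer: rect(omega/22) [i.e., 1 for |omega| < 11, 0 otherwise]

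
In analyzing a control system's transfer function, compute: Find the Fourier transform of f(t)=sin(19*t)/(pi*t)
sin(W * t)/(pi * t)=(W/pi) * sinc(W * t/pi) is the impulse response of the ideal low-pass filter with cutoff W (here W=19).
Its Fourier transform is a rectangular function:
F(omega)=1 for |omega| < 19, 0 otherwise

Answer: rect(omega/38) [i.e., 1 for |omega| < 19, 0 otherwise]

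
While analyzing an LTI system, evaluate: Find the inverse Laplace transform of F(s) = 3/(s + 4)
L^(-1){3/(s-a)} = c·e^(at)
Here a = -4, c = 3

Answer: 3e^(-4t)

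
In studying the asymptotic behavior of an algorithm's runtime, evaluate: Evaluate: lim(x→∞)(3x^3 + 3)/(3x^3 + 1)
Divide numerator and denominator by x^3:
lim (3 + 3/x^3)/(3 + 1/x^3) = 1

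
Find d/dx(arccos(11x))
d/dx[arccos(u)] = -u'/√(1-u²), u = 11x, u' = 11

Answer: -11/√(1 - 121x²)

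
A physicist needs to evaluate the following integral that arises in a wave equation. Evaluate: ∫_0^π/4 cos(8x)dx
Antiderivative: sin(8x)/8
Evaluate at bounds: [sin(8·π/4)/8] - [sin(8·0)/8]
=((0) - (0))/8=0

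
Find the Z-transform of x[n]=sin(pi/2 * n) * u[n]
Z{sin(w0 * n) * u[n]}=z * sin(w0)/(z^2-2z * cos(w0)+1)
With w0=pi/2: X(z)=z * sin(pi/2)/(z^2-2z * cos(pi/2)+1)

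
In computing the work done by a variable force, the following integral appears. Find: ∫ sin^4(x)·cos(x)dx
Let u=sin(x), du=cos(x) dx
∫ u^4 du=u^5/5+C

Answer: sin^5(x)/5+C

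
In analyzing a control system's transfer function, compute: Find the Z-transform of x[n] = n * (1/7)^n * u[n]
Using the property Z{n*a^n*u[n]} = az/(z-a)^2
With a = 1/7: X(z) = (1/7)z/(z - 1/7)^2, |z| > 1/7

Answer: (1/7)z/(z - 1/7)^2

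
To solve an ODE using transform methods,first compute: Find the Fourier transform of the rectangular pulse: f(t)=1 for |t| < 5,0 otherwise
F(omega) = integral from -5 to 5 of e^(-j*omega*t) dt
= 2*sin(5*omega)/omega = 10*sinc(5*omega/pi)

Answer: 2*sin(5*omega)/omega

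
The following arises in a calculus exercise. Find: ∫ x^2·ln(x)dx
By parts: u = ln(x), dv = x^2 dx
du = 1/x dx, v = x^3/3
= x^3·ln(x)/3 - ∫ x^2/3 dx
= x^3·ln(x)/3 - x^3/9 + C

Answer: x^3(ln(x)/3 - 1/9) + C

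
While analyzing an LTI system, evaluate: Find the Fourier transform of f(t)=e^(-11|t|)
Using the standard pair: F{e^(-a|t|)}=2a/(a^2 + omega^2)
With a=11: F(omega)=22/(121 + omega^2)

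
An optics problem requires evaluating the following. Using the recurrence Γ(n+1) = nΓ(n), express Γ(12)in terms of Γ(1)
Γ(12)=11Γ(11)=11·10Γ(10)=...=11!·Γ(1)=39916800·Γ(1)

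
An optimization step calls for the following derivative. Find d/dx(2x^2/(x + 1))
Quotient rule: (f/g)'=(f'g - fg')/g²
f=2x^2, f'=4x
g=x+1, g'=1

Answer: (4x·(x+1)-2x^2)/(x+1)²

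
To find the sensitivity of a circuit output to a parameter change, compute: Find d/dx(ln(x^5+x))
Chain rule: d/dx[ln(u)] = u'/u where u = x^5 + x
u' = 5x^4 + 1

Answer: (5x^4 + 1)/(x^5 + x)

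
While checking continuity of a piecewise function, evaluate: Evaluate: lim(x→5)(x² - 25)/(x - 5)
Factor: (x² - 25) = (x-5)(x + 5)
Cancel (x-5): lim(x→5) (x + 5) = 10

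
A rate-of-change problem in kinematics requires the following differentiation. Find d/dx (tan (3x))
Chain rule: d/dx[tan(u)]=sec²(u)·u' where u=3x
u'=3

Answer: 3·sec²(3x)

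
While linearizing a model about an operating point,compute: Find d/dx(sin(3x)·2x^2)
Product rule: (fg)' = f'g+fg'
f = sin(3x), f' = 3·cos(3x)
g = 2x^2, g' = 4x

Answer: 6·cos(3x)·x^2+4·sin(3x)·x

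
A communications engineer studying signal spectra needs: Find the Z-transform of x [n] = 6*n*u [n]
Z{n * u[n]}=z/(z-1)^2
By linearity: Z{6 * n * u[n]}=6z/(z-1)^2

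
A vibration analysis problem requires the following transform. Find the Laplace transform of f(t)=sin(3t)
L{sin(wt)}=w/(s²+w²)
L{sin(3t)}=3/(s²+9)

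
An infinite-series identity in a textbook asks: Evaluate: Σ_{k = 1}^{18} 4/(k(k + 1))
Partial fractions: 4/(k(k+1)) = 4/k - 4/(k+1)
Telescoping sum: 4(1-1/19) = 4·18/19

Answer: 72/19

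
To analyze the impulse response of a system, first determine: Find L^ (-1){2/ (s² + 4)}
L^(-1){w/(s²+w²)} = sin(wt)
Here w = 2

Answer: sin(2t)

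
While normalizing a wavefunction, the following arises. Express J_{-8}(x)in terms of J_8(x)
For integer n: J_{-n}(x) = (-1)^n J_n(x)
With n = 8: J_{-8}(x) = (-1)^8 J_8(x) = J_8(x)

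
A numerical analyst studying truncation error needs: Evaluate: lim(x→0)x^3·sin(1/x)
Squeeze theorem: -|x^3| ≤ x^3·sin(1/x) ≤ |x^3|
Since x^3 → 0 as x → 0, by squeeze theorem the limit is 0

Answer: 0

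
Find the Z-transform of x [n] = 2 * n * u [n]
Z{n * u[n]}=z/(z-1)^2
By linearity: Z{2 * n * u[n]}=2z/(z-1)^2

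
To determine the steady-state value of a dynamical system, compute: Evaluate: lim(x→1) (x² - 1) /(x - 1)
Factor: (x² - 1)=(x-1)(x + 1)
Cancel (x-1): lim(x→1) (x + 1)=2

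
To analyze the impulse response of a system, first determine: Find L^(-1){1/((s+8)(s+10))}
Partial fractions: 1/((s+8)(s+10)) = A/(s+8)+B/(s+10)
Cover-up: A = 1/(s+10)|_{s = -8} = 1/2; B = 1/(s+8)|_{s = -10} = -1/2
L^(-1) = (1/2)e^(-8t) - (1/2)e^(-10t)

Answer: (1/2)(e^(-8t) - e^(-10t))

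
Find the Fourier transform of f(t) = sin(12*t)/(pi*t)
sin(W*t)/(pi*t)=(W/pi)*sinc(W*t/pi) is the impulse response of the ideal low-pass filter with cutoff W (here W=12).
Its Fourier transform is a rectangular function:
F(omega)=1 for |omega| < 12, 0 otherwise

Answer: rect(omega/24) [i.e., 1 for |omega| < 12, 0 otherwise]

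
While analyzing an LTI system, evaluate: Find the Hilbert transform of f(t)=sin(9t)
The Hilbert transform shifts each frequency component by -pi/2.
H{sin(wt)} = -cos(wt)
With w = 9: H{sin(9t)} = -cos(9t)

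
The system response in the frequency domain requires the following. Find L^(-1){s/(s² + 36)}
L^(-1){s/(s²+w²)} = cos(wt)
Here w = 6

Answer: cos(6t)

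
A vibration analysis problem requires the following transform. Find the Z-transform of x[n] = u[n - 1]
Using the time-shift property: Z{u[n-1]} = z^(-1) * z/(z-1)
= z^(0)/(z-1)

Answer: 1/(z-1)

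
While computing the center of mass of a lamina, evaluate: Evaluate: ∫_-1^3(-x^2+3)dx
Step 1: Find antiderivative F(x)=(-1/3)x^3+3x
Step 2: F(3) - F(-1)=0 - (-8/3)=8/3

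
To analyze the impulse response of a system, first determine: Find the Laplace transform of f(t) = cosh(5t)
L{cosh(at)}=s/(s²-a²)
L{cosh(5t)}=s/(s²-25)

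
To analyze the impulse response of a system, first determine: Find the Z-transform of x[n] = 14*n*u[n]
Z{n * u[n]}=z/(z-1)^2
By linearity: Z{14 * n * u[n]}=14z/(z-1)^2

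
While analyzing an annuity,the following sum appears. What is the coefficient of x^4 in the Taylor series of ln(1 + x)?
ln(1 + x) = Σ (-1)^(n + 1) x^n/n
Coefficient of x^4 = (-1)^5/4 = -1/4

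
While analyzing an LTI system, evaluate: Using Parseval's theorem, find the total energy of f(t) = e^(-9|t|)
Parseval's theorem: E=integral |f(t)|^2 dt=(1/2pi) integral |F(omega)|^2 domega
E=integral_{-inf}^{inf} e^(-18|t|) dt=2 * integral_0^inf e^(-18t) dt=2/(2 * 9)=1/9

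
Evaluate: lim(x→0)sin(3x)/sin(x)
sin(u) ≈ u for small u:
sin(3x)/sin(x) ≈ 3x/(x)=3/1

Answer: 3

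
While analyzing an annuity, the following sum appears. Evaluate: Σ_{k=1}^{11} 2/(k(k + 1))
Partial fractions: 2/(k(k + 1)) = 2/k - 2/(k + 1)
Telescoping sum: 2(1 - 1/12) = 2·11/12

Answer: 11/6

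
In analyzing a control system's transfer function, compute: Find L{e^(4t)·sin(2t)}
First shifting: L{e^(at)f(t)}=F(s-a)
L{sin(2t)}=2/(s²+4)
Shift: 2/((s-4)²+4)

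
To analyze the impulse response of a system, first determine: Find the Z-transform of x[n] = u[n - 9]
Using the time-shift property: Z{u[n-9]}=z^(-9)*z/(z-1)
=z^(-8)/(z-1)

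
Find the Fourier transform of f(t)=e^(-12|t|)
Using the standard pair: F{e^(-a|t|)} = 2a/(a^2+omega^2)
With a = 12: F(omega) = 24/(144+omega^2)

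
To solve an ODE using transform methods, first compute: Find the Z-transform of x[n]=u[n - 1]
Using the time-shift property: Z{u[n-1]}=z^(-1) * z/(z-1)
=z^(0)/(z-1)

Answer: 1/(z-1)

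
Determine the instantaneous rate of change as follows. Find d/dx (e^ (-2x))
Chain rule: d/dx[e^u]=e^u · u' where u=-2x
u'=-2

Answer: -2·e^(-2x)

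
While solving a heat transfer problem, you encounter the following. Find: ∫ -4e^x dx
Since d/dx[e^x] = + e^x, we get -4e^x + C

Answer: -4e^x + C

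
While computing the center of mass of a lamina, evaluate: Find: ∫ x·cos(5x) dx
By parts: u = x, dv = cos(5x) dx
du = dx, v = sin(5x)/5
= x·sin(5x)/5+cos(5x)/5²+C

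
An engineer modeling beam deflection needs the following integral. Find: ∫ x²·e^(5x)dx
Integration by parts twice:
First: u=x², dv=e^(5x) dx => x²e^(5x)/5 - (2/5)∫ xe^(5x) dx
Second (∫ xe^(5x) dx): xe^(5x)/5 - e^(5x)/25
Combining: e^(5x)(x²/5-2x/25+2/125)+C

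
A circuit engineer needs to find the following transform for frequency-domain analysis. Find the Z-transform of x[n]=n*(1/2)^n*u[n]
Using the property Z{n*a^n*u[n]}=az/(z-a)^2
With a=1/2: X(z)=(1/2)z/(z - 1/2)^2, |z| > 1/2

Answer: (1/2)z/(z - 1/2)^2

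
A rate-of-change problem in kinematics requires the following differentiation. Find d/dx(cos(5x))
Chain rule: d/dx[cos(u)]=-sin(u)·u' where u=5x
u'=5

Answer: -5·sin(5x)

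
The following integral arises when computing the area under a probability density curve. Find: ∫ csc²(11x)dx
Since d/dx[-cot(11x)]=11csc²(11x), integral=-cot(11x)/11 + C

Answer: (-1/11)cot(11x) + C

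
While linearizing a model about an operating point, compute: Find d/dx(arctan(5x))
d/dx[arctan(u)]=u'/(1+u²), u=5x, u'=5

Answer: 5/(1+25x²)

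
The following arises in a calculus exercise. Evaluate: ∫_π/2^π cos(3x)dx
Antiderivative: sin(3x)/3
Evaluate at bounds: [sin(3·π)/3] - [sin(3·π/2)/3]
= ((0) - (-1))/3 = 1/3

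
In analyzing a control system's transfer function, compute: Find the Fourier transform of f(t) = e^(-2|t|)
Using the standard pair: F{e^(-a|t|)}=2a/(a^2 + omega^2)
With a=2: F(omega)=4/(4 + omega^2)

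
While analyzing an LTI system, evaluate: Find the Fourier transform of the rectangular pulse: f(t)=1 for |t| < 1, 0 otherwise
F(omega) = integral from -1 to 1 of e^(-j * omega * t) dt
= 2 * sin(1 * omega)/omega = 2 * sinc(1 * omega/pi)

Answer: 2 * sin(1 * omega)/omega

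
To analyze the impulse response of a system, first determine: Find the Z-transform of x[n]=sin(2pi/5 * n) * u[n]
Z{sin(w0*n)*u[n]}=z*sin(w0)/(z^2-2z*cos(w0)+1)
With w0=2pi/5: X(z)=z*sin(2pi/5)/(z^2-2z*cos(2pi/5)+1)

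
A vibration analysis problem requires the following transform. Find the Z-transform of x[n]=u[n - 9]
Using the time-shift property: Z{u[n-9]} = z^(-9)*z/(z-1)
= z^(-8)/(z-1)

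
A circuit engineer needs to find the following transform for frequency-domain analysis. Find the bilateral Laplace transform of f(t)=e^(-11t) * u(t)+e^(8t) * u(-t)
For e^(-11t)*u(t): L = 1/(s + 11), Re(s) > -11
For e^(8t)*u(-t): L = -1/(s-8), Re(s) < 8
Combined: F(s) = 1/(s + 11) - 1/(s-8), -11 < Re(s) < 8

Answer: 1/(s + 11) - 1/(s-8), ROC: -11 < Re(s) < 8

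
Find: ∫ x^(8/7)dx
Power rule: ∫ x^(8/7) dx=x^(15/7)/(15/7)+C

Answer: (7/15)·x^(15/7)+C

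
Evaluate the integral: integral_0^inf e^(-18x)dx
integral_0^inf e^(-18x) dx = [-1/18*e^(-18x)]_0^inf
= 0 - (-1/18) = 1/18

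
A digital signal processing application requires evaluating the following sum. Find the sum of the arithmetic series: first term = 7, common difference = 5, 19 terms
Last term: a_n=7 + (19 - 1)·5=97
Sum=n(a_1 + a_n)/2=19(7 + 97)/2=988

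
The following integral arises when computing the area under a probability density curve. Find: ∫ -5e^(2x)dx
Since d/dx[e^(2x)]=2e^(2x), we get -5/2 e^(2x)+C

Answer: (-5/2)e^(2x)+C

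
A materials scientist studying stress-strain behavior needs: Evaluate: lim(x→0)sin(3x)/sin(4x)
sin(u) ≈ u for small u:
sin(3x)/sin(4x) ≈ 3x/(4x)=3/4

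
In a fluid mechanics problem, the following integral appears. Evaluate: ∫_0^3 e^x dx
Antiderivative: e^x
Evaluate: (e^3-1)

Answer: e^3-1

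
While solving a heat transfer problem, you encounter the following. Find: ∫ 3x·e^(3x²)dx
Let u=3x², du=6x dx
∫ (1/2)e^u du=e^u/2+C

Answer: e^(3x²)/2+C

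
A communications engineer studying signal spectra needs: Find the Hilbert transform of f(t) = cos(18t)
The Hilbert transform shifts each frequency component by -pi/2.
H{cos(wt)}=sin(wt)
With w=18: H{cos(18t)}=sin(18t)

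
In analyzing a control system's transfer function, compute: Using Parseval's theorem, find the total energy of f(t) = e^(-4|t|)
Parseval's theorem: E = integral |f(t)|^2 dt = (1/2pi) integral |F(omega)|^2 domega
E = integral_{-inf}^{inf} e^(-8|t|) dt = 2 * integral_0^inf e^(-8t) dt = 2/(2 * 4) = 1/4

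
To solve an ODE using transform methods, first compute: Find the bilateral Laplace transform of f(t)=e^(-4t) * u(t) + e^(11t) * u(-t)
For e^(-4t)*u(t): L=1/(s + 4), Re(s) > -4
For e^(11t)*u(-t): L=-1/(s-11), Re(s) < 11
Combined: F(s)=1/(s + 4) - 1/(s-11), -4 < Re(s) < 11

Answer: 1/(s + 4) - 1/(s-11), ROC: -4 < Re(s) < 11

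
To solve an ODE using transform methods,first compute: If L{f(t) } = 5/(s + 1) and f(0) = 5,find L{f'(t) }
L{f'(t)} = s·F(s) - f(0) = 5s/(s + 1) - 5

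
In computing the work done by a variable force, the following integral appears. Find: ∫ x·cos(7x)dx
By parts: u = x, dv = cos(7x) dx
du = dx, v = sin(7x)/7
= x·sin(7x)/7+cos(7x)/7²+C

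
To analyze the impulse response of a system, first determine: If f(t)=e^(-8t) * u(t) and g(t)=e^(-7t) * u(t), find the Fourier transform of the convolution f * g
By the convolution theorem: F{f * g}=F(omega) * G(omega)
F(omega)=1/(8+j * omega), G(omega)=1/(7+j * omega)
F{f * g}=1/((8+j * omega)(7+j * omega))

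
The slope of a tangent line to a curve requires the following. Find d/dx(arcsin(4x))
d/dx[arcsin(u)]=u'/√(1-u²), u=4x, u'=4

Answer: 4/√(1-16x²)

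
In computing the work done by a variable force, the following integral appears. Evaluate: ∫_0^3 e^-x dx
Antiderivative: -e^-x
Evaluate: -(e^-3-1)

Answer: (e^-3-1)/(-1)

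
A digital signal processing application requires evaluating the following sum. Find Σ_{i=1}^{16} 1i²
= 1·n(n+1)(2n+1)/6 = 1·16·17·33/6 = 1496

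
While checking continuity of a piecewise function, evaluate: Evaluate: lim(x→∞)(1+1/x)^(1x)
Rewrite as [(1 + 1/x)^x]^1.
lim(1 + 1/x)^x = e^1, so limit = (e^1)^1 = e^1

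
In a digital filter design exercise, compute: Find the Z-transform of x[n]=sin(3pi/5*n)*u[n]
Z{sin(w0*n)*u[n]}=z*sin(w0)/(z^2-2z*cos(w0)+1)
With w0=3pi/5: X(z)=z*sin(3pi/5)/(z^2-2z*cos(3pi/5)+1)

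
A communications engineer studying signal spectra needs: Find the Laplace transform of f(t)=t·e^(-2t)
L{t·e^(at)} = 1/(s-a)²
L{t·e^(-2t)} = 1/(s + 2)²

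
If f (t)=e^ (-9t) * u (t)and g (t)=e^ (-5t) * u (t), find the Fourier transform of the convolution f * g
By the convolution theorem: F{f*g} = F(omega)*G(omega)
F(omega) = 1/(9 + j*omega), G(omega) = 1/(5 + j*omega)
F{f*g} = 1/((9 + j*omega)(5 + j*omega))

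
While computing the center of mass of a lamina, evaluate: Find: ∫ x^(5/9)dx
Power rule: ∫ x^(5/9) dx = x^(14/9)/(14/9)+C

Answer: (9/14)·x^(14/9)+C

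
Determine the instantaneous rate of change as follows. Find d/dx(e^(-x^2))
Chain rule: d/dx[e^u]=e^u · u' where u=-x^2
u'=-2x

Answer: -2x·e^(-x^2)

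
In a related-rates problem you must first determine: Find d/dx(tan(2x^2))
Chain rule: d/dx[tan(u)]=sec²(u)·u' where u=2x^2
u'=4x

Answer: 4x·sec²(2x^2)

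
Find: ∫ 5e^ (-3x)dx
Since d/dx[e^(-3x)]=-3e^(-3x), we get -5/3 e^(-3x)+C

Answer: (-5/3)e^(-3x)+C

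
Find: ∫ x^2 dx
Using power rule: ∫ x^2 dx = 1/3 x^3+C = (1/3)x^3+C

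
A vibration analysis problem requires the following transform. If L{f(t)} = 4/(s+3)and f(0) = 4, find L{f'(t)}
L{f'(t)}=s·F(s) - f(0)=4s/(s+3)-4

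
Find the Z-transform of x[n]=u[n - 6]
Using the time-shift property: Z{u[n-6]}=z^(-6) * z/(z-1)
=z^(-5)/(z-1)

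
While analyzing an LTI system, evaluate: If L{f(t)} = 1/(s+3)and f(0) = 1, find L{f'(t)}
L{f'(t)} = s·F(s) - f(0) = s/(s + 3) - 1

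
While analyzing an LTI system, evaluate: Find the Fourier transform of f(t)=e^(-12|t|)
Using the standard pair: F{e^(-a|t|)}=2a/(a^2 + omega^2)
With a=12: F(omega)=24/(144 + omega^2)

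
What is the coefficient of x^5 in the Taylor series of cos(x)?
cos(x) has only even powers. Coefficient of x^5 = 0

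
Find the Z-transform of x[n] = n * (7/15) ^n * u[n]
Using the property Z{n * a^n * u[n]}=az/(z-a)^2
With a=7/15: X(z)=(7/15)z/(z - 7/15)^2, |z| > 7/15

Answer: (7/15)z/(z - 7/15)^2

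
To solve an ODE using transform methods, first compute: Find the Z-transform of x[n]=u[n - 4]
Using the time-shift property: Z{u[n-4]} = z^(-4) * z/(z-1)
= z^(-3)/(z-1)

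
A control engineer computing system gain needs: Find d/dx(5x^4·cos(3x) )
Product rule: (fg)' = f'g + fg'
f = 5x^4, f' = 20x^3
g = cos(3x), g' = -3·sin(3x)

Answer: 20x^3·cos(3x) - 15x^4·sin(3x)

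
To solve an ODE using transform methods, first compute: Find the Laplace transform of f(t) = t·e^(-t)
L{t·e^(at)} = 1/(s-a)²
L{t·e^(-t)} = 1/(s+1)²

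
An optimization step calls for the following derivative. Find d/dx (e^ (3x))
Chain rule: d/dx[e^u]=e^u · u' where u=3x
u'=3

Answer: 3·e^(3x)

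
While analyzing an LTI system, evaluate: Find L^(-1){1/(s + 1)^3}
L^(-1){1/(s-a)^n}=t^(n-1)·e^(at)/(n-1)!
Here a=-1, n=3: t^2·e^(-t)/2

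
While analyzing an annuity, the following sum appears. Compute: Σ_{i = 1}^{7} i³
Using formula: Σ i^3=[n(n + 1)/2]²=[7·8/2]²=784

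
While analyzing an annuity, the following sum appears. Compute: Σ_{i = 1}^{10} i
Using formula: Σ i^1 = n(n + 1)/2 = 10·11/2 = 55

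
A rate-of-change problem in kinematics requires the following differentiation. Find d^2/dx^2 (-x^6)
Apply power rule 2 times:
d^1: -6x^5
d^2: -30x^4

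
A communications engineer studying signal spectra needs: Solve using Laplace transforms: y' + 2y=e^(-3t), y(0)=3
Take L: sY - 3+2Y = 1/(s+3)
Y(s+2) = 1/(s+3)+3
Y = 1/((s+3)(s+2))+3/(s+2)
Partial fractions: 1/((s+3)(s+2)) = -1/(s+3)+1/(s+2)
So Y = -1/(s+3)+4/(s+2)
Inverse Laplace transform (L^(-1){1/(s+3)} = e^(-3t), L^(-1){1/(s+2)} = e^(-2t)):

Answer: y(t) = -1·e^(-3t)+4·e^(-2t)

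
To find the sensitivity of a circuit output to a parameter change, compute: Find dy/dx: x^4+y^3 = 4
Differentiate: 4x^3 + 3y^2·(dy/dx) = 0
dy/dx = -4x^3/(3y^2)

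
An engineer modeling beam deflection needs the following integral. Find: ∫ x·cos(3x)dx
By parts: u = x, dv = cos(3x) dx
du = dx, v = sin(3x)/3
= x·sin(3x)/3 + cos(3x)/3² + C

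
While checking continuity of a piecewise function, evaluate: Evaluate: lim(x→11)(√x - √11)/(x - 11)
Multiply by conjugate (√x+√11)/(√x+√11):
=(x - 11)/((x - 11)(√x+√11))=1/(√x+√11)
As x → 11: 1/(2√11)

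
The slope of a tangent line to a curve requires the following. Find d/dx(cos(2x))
Chain rule: d/dx[cos(u)] = -sin(u)·u' where u = 2x
u' = 2

Answer: -2·sin(2x)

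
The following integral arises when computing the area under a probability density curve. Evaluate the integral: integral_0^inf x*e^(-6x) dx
This is a Gamma integral. Substitute u=6x (du=6 dx):
integral_0^inf x*e^(-6x) dx=(1/6^2) integral_0^inf u^1*e^(-u) du
=Gamma(2)/6^2=1!/6^2=1/36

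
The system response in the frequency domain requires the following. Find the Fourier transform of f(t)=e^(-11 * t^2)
The Fourier transform of a Gaussian e^(-a * t^2) is sqrt(pi/a) * e^(-omega^2/(4a)).
With a = 11: F(omega) = sqrt(pi/11) * e^(-omega^2/44)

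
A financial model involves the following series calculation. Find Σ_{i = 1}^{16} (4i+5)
= 4·Σ i+5·16 = 4·136+80 = 624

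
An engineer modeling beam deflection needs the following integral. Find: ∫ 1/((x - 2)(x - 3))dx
Partial fractions: 1/((x-2)(x-3))=A/(x-2) + B/(x-3)
A=-1, B=1
∫ [-1· 1/(x-2) + 1· 1/(x-3)] dx
=(1)[ln|x-3| - ln|x-2|] + C

Answer: ln|(x-3)/(x-2)| + C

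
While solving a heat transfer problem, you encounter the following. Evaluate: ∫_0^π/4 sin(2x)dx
Antiderivative: -cos(2x)/2
Evaluate at bounds: [-cos(2·π/4)/2] - [-cos(2·0)/2]
= (-(0)+(1))/2 = 1/2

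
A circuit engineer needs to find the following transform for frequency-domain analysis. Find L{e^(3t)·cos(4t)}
First shifting: L{e^(at)f(t)} = F(s-a)
L{cos(4t)} = s/(s² + 16)
Shift: (s-3)/((s-3)² + 16)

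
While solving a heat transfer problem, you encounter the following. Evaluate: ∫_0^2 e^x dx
Antiderivative: e^x
Evaluate: (e^2 - 1)

Answer: e^2 - 1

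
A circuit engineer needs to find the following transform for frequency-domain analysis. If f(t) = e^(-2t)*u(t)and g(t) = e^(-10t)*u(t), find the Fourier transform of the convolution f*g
By the convolution theorem: F{f*g} = F(omega)*G(omega)
F(omega) = 1/(2+j*omega), G(omega) = 1/(10+j*omega)
F{f*g} = 1/((2+j*omega)(10+j*omega))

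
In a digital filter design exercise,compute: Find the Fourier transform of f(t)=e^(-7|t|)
Using the standard pair: F{e^(-a|t|)}=2a/(a^2 + omega^2)
With a=7: F(omega)=14/(49 + omega^2)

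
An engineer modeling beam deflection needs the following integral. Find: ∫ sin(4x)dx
Using substitution u = 4x: ∫ sin(u) du/4 = -cos(u)/4 + C

Answer: (-1/4)cos(4x) + C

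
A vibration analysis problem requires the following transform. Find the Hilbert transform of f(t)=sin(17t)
The Hilbert transform shifts each frequency component by -pi/2.
H{sin(wt)} = -cos(wt)
With w = 17: H{sin(17t)} = -cos(17t)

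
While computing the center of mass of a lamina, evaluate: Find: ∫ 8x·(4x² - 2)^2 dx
Let u = 4x² - 2, du = 8x dx
∫ u^2 du = u^3/3+C

Answer: (4x² - 2)^3/3+C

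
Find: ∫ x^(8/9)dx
Power rule: ∫ x^(8/9) dx = x^(17/9)/(17/9)+C

Answer: (9/17)·x^(17/9)+C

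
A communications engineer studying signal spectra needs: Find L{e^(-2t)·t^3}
First shifting: L{e^(at)f(t)}=F(s-a)
L{t^3}=6/s^4
Shift s → s + 2: 6/(s + 2)^4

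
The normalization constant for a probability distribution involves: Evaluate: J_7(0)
J_n(0)=0 for all n > 0 (Bessel function of first kind)
J_7(0)=0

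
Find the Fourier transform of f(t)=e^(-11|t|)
Using the standard pair: F{e^(-a|t|)} = 2a/(a^2+omega^2)
With a = 11: F(omega) = 22/(121+omega^2)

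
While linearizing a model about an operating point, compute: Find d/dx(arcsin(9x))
d/dx[arcsin(u)]=u'/√(1-u²), u=9x, u'=9

Answer: 9/√(1 - 81x²)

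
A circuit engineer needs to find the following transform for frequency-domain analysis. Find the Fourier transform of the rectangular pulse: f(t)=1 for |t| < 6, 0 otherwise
F(omega)=integral from -6 to 6 of e^(-j * omega * t) dt
=2 * sin(6 * omega)/omega=12 * sinc(6 * omega/pi)

Answer: 2 * sin(6 * omega)/omega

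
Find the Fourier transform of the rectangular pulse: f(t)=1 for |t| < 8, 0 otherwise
F(omega) = integral from -8 to 8 of e^(-j * omega * t) dt
= 2 * sin(8 * omega)/omega = 16 * sinc(8 * omega/pi)

Answer: 2 * sin(8 * omega)/omega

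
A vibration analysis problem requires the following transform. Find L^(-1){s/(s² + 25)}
L^(-1){s/(s²+w²)}=cos(wt)
Here w=5

Answer: cos(5t)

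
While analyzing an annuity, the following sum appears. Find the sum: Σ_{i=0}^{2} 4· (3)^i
Geometric series: S = a(1 - r^n)/(1 - r)
a = 4, r = 3, n = 3
S = 4(1-27)/-2 = 52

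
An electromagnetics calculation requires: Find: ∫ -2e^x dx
Since d/dx[e^x] = + e^x, we get -2e^x + C

Answer: -2e^x + C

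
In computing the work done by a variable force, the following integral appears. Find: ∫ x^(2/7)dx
Power rule: ∫ x^(2/7) dx=x^(9/7)/(9/7)+C

Answer: (7/9)·x^(9/7)+C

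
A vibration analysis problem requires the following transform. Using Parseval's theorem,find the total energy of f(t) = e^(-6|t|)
Parseval's theorem: E = integral |f(t)|^2 dt = (1/2pi) integral |F(omega)|^2 domega
E = integral_{-inf}^{inf} e^(-12|t|) dt = 2*integral_0^inf e^(-12t) dt = 2/(2*6) = 1/6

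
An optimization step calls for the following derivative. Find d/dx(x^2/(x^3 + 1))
Quotient rule: (f/g)'=(f'g - fg')/g²
f=x^2, f'=2x
g=x^3 + 1, g'=3x^2

Answer: (2x·(x^3 + 1) - 3x^4)/(x^3 + 1)²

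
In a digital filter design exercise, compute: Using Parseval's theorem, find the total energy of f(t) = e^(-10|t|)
Parseval's theorem: E = integral |f(t)|^2 dt = (1/2pi) integral |F(omega)|^2 domega
E = integral_{-inf}^{inf} e^(-20|t|) dt = 2*integral_0^inf e^(-20t) dt = 2/(2*10) = 1/10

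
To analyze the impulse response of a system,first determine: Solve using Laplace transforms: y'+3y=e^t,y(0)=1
Take L: sY - 1+3Y=1/(s-1)
Y(s+3)=1/(s-1)+1
Y=1/((s-1)(s+3))+1/(s+3)
Partial fractions: 1/((s-1)(s+3))=(1/4)/(s-1) - (1/4)/(s+3)
So Y=(1/4)/(s-1)+(3/4)/(s+3)
Inverse Laplace transform (L^(-1){1/(s-1)}=e^t, L^(-1){1/(s+3)}=e^(-3t)):

Answer: y(t)=(1/4)·e^t+(3/4)·e^(-3t)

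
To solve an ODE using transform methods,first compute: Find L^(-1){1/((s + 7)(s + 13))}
Partial fractions: 1/((s + 7)(s + 13))=A/(s + 7) + B/(s + 13)
Cover-up: A=1/(s + 13)|_{s=-7}=1/6; B=1/(s + 7)|_{s=-13}=-1/6
L^(-1)=(1/6)e^(-7t) - (1/6)e^(-13t)

Answer: (1/6)(e^(-7t) - e^(-13t))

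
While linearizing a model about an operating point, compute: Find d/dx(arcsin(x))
d/dx[arcsin(u)]=u'/√(1-u²), u=x, u'=1

Answer: 1/√(1-x²)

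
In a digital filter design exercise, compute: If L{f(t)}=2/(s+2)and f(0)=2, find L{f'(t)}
L{f'(t)} = s·F(s) - f(0) = 2s/(s+2)-2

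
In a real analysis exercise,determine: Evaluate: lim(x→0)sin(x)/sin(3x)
sin(u) ≈ u for small u:
sin(x)/sin(3x) ≈ x/(3x)=1/3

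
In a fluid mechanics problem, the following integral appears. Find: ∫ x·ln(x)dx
By parts: u=ln(x), dv=x dx
du=1/x dx, v=x^2/2
=x^2·ln(x)/2 - ∫ x/2 dx
=x^2·ln(x)/2 - x^2/4 + C

Answer: x^2(ln(x)/2 - 1/4) + C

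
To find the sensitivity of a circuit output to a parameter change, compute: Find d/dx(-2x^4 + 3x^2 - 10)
Power rule: d/dx(ax^n) = n·a·x^(n-1)
Term by term: -8·x^3 + 6·x

Answer: -8x^3 + 6x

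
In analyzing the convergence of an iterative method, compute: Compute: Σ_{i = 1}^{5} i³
Using formula: Σ i^3=[n(n + 1)/2]²=[5·6/2]²=225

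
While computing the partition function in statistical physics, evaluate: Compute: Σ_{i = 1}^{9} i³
Using formula: Σ i^3 = [n(n+1)/2]² = [9·10/2]² = 2025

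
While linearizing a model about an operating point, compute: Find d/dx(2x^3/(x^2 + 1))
Quotient rule: (f/g)'=(f'g - fg')/g²
f=2x^3, f'=6x^2
g=x^2+1, g'=2x

Answer: (6x^2·(x^2+1)-4x^4)/(x^2+1)²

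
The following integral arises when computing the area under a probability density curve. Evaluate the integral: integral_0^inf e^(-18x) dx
integral_0^inf e^(-18x) dx=[-1/18 * e^(-18x)]_0^inf
=0 - (-1/18)=1/18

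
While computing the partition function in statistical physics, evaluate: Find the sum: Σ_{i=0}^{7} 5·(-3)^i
Geometric series: S=a(1 - r^n)/(1 - r)
a=5, r=-3, n=8
S=5(1 - 6561)/4=-8200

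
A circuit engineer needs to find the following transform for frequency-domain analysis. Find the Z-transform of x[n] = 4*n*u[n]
Z{n * u[n]} = z/(z-1)^2
By linearity: Z{4 * n * u[n]} = 4z/(z-1)^2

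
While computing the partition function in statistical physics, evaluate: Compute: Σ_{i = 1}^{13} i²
Using formula: Σ i^2=n(n + 1)(2n + 1)/6=13·14·27/6=819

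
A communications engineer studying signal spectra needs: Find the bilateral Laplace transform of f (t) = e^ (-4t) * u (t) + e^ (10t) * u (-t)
For e^(-4t) * u(t): L=1/(s + 4), Re(s) > -4
For e^(10t) * u(-t): L=-1/(s-10), Re(s) < 10
Combined: F(s)=1/(s + 4) - 1/(s-10), -4 < Re(s) < 10

Answer: 1/(s + 4) - 1/(s-10), ROC: -4 < Re(s) < 10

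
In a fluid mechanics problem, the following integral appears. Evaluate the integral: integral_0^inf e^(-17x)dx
integral_0^inf e^(-17x) dx = [-1/17 * e^(-17x)]_0^inf
= 0 - (-1/17) = 1/17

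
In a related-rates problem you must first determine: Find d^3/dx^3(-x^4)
Apply power rule 3 times:
d^1: -4x^3
d^2: -12x^2
d^3: -24x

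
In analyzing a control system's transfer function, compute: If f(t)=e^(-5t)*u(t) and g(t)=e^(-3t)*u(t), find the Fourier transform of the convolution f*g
By the convolution theorem: F{f*g} = F(omega)*G(omega)
F(omega) = 1/(5 + j*omega), G(omega) = 1/(3 + j*omega)
F{f*g} = 1/((5 + j*omega)(3 + j*omega))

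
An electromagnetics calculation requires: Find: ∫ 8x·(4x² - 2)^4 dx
Let u = 4x² - 2, du = 8x dx
∫ u^4 du = u^5/5+C

Answer: (4x² - 2)^5/5+C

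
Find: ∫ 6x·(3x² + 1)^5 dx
Let u = 3x² + 1, du = 6x dx
∫ u^5 du = u^6/6 + C

Answer: (3x² + 1)^6/6 + C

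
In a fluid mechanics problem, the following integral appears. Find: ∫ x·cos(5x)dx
By parts: u = x, dv = cos(5x) dx
du = dx, v = sin(5x)/5
= x·sin(5x)/5+cos(5x)/5²+C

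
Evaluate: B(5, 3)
B(x,y)=Γ(x)Γ(y)/Γ(x+y)=(x-1)!(y-1)!/(x+y-1)!
B(5,3)=4!·2!/7!=1/105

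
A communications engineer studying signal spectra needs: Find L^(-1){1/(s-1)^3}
L^(-1){1/(s-a)^n}=t^(n-1)·e^(at)/(n-1)!
Here a=1, n=3: t^2·e^(t)/2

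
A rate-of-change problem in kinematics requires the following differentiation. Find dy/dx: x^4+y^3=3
Differentiate: 4x^3+3y^2·(dy/dx) = 0
dy/dx = -4x^3/(3y^2)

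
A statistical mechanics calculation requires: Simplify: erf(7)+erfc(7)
By definition erfc(x)=1 - erf(x)
erf(7) + erfc(7)=erf(7) + 1 - erf(7)=1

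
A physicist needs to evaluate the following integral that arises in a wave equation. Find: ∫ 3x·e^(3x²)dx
Let u = 3x², du = 6x dx
∫ (1/2)e^u du = e^u/2+C

Answer: e^(3x²)/2+C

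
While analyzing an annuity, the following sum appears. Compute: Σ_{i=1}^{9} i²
Using formula: Σ i^2=n(n + 1)(2n + 1)/6=9·10·19/6=285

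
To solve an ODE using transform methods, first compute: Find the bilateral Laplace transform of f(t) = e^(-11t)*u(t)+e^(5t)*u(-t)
For e^(-11t)*u(t): L=1/(s+11), Re(s) > -11
For e^(5t)*u(-t): L=-1/(s-5), Re(s) < 5
Combined: F(s)=1/(s+11)-1/(s-5), -11 < Re(s) < 5

Answer: 1/(s+11)-1/(s-5), ROC: -11 < Re(s) < 5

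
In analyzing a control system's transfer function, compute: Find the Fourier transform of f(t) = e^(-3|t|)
Using the standard pair: F{e^(-a|t|)}=2a/(a^2 + omega^2)
With a=3: F(omega)=6/(9 + omega^2)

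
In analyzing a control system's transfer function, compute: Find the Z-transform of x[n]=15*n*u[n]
Z{n*u[n]} = z/(z-1)^2
By linearity: Z{15*n*u[n]} = 15z/(z-1)^2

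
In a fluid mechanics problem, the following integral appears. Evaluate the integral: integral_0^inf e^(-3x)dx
integral_0^inf e^(-3x) dx = [-1/3 * e^(-3x)]_0^inf
= 0 - (-1/3) = 1/3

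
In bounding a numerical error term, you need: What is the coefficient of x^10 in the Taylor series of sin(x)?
sin(x) has only odd powers. Coefficient of x^10=0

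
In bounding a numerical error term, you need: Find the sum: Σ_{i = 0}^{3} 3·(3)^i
Geometric series: S=a(1 - r^n)/(1 - r)
a=3, r=3, n=4
S=3(1-81)/-2=120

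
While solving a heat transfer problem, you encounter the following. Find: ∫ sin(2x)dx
Using substitution u = 2x: ∫ sin(u) du/2 = -cos(u)/2 + C

Answer: (-1/2)cos(2x) + C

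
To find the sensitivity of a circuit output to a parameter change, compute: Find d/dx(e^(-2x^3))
Chain rule: d/dx[e^u] = e^u · u' where u = -2x^3
u' = -6x^2

Answer: -6x^2·e^(-2x^3)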